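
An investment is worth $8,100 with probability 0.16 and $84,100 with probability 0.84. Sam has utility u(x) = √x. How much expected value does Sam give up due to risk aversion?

E[u] = 0.16·√8100 + 0.84·√84100 = 0.16·90 + 0.84·290 = 258
CE = (258)² = 66564
Risk premium = EV − CE = 71940 − 66564 = 5376

$5,376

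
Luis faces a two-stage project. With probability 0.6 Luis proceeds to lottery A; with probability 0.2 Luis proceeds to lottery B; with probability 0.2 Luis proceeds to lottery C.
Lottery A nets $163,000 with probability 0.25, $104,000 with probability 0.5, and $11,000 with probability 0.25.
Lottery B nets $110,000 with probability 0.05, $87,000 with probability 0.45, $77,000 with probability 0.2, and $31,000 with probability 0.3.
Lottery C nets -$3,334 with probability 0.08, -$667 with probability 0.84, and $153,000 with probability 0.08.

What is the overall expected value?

$73,452.60

EV(A) = 0.25 × 163000 + 0.5 × 104000 + 0.25 × 11000 = 40750 + 52000 + 2750 = 95500
EV(B) = 0.05 × 110000 + 0.45 × 87000 + 0.2 × 77000 + 0.3 × 31000 = 5500 + 39150 + 15400 + 9300 = 69350
EV(C) = 0.08 × (-3334) + 0.84 × (-667) + 0.08 × 153000 = -266.72 − 560.28 + 12240 = 11413
Overall = 0.6 × 95500 + 0.2 × 69350 + 0.2 × 11413 = 57300 + 13870 + 2282.6 = 73452.6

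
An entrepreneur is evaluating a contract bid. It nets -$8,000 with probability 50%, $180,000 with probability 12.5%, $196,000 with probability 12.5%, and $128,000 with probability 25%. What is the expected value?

$75,000

EV = 0.5 × (-8000) + 0.125 × 180000 + 0.125 × 196000 + 0.25 × 128000 = -4000 + 22500 + 24500 + 32000 = 75000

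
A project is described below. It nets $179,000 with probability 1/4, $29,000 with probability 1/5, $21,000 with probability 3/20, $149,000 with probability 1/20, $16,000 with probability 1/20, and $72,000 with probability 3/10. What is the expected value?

EV = 1/4 × 179000 + 1/5 × 29000 + 3/20 × 21000 + 1/20 × 149000 + 1/20 × 16000 + 3/10 × 72000 = 44750 + 5800 + 3150 + 7450 + 800 + 21600 = 83550

$83,550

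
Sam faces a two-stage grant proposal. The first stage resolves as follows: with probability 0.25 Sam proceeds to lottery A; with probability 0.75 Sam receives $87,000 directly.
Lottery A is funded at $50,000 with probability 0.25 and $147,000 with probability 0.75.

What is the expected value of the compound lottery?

$95,937.50

EV(A) = 0.25 × 50000 + 0.75 × 147000 = 12500 + 110250 = 122750
Branch B: 87000 (certain)
Overall = 0.25 × 122750 + 0.75 × 87000 = 30687.5 + 65250 = 95937.5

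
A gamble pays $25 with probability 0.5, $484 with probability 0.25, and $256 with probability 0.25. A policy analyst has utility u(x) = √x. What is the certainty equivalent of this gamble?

E[u] = 0.5·√25 + 0.25·√484 + 0.25·√256 = 0.5·5 + 0.25·22 + 0.25·16 = 12
CE = (12)² = 144

$144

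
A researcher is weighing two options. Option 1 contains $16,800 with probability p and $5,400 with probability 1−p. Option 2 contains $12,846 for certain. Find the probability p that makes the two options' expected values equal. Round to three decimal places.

p·16800 + (1−p)·5400 = 12846
11400p + 5400 = 12846
p = (12846 − 5400) / 11400

p = 0.653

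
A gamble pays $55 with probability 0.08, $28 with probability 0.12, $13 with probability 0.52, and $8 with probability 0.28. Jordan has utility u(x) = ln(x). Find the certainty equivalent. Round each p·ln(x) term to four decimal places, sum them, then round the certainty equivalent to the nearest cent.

$13.96

E[u] = 0.08·ln(55) + 0.12·ln(28) + 0.52·ln(13) + 0.28·ln(8) = 0.3206 + 0.3999 + 1.3338 + 0.5822 = 2.6365
CE = e^2.6365 ≈ 13.96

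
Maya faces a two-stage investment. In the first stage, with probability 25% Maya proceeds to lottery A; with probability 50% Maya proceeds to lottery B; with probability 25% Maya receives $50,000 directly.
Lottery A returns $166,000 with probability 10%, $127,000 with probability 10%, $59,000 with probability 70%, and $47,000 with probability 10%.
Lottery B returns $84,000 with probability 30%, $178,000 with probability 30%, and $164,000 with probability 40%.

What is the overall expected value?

$103,425

EV(A) = 0.1 × 166000 + 0.1 × 127000 + 0.7 × 59000 + 0.1 × 47000 = 16600 + 12700 + 41300 + 4700 = 75300
EV(B) = 0.3 × 84000 + 0.3 × 178000 + 0.4 × 164000 = 25200 + 53400 + 65600 = 144200
Branch C: 50000 (certain)
Overall = 0.25 × 75300 + 0.5 × 144200 + 0.25 × 50000 = 18825 + 72100 + 12500 = 103425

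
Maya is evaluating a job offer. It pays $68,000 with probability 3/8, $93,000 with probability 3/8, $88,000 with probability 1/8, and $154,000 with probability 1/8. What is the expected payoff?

$90,625

EV = 3/8 × 68000 + 3/8 × 93000 + 1/8 × 88000 + 1/8 × 154000 = 25500 + 34875 + 11000 + 19250 = 90625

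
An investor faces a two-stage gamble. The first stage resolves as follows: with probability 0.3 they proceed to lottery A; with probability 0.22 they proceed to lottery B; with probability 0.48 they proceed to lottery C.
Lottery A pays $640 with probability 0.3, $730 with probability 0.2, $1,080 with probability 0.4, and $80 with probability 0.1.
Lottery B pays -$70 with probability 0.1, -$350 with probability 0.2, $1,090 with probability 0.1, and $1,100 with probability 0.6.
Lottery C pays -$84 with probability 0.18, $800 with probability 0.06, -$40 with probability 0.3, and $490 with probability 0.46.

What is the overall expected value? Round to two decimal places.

$503.85

EV(A) = 0.3 × 640 + 0.2 × 730 + 0.4 × 1080 + 0.1 × 80 = 192 + 146 + 432 + 8 = 778
EV(B) = 0.1 × (-70) + 0.2 × (-350) + 0.1 × 1090 + 0.6 × 1100 = -7 − 70 + 109 + 660 = 692
EV(C) = 0.18 × (-84) + 0.06 × 800 + 0.3 × (-40) + 0.46 × 490 = -15.12 + 48 − 12 + 225.4 = 246.28
Overall = 0.3 × 778 + 0.22 × 692 + 0.48 × 246.28 = 233.4 + 152.24 + 118.2144 = 503.8544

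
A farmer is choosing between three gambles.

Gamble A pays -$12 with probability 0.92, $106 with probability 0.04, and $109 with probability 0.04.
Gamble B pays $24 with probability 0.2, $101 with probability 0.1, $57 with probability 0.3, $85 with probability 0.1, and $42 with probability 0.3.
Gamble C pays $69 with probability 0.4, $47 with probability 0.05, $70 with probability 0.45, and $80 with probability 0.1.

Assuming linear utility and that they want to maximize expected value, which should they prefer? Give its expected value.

Gamble A = 0.92 × (-12) + 0.04 × 106 + 0.04 × 109 = -11.04 + 4.24 + 4.36 = -2.44
Gamble B = 0.2 × 24 + 0.1 × 101 + 0.3 × 57 + 0.1 × 85 + 0.3 × 42 = 4.8 + 10.1 + 17.1 + 8.5 + 12.6 = 53.1
Gamble C = 0.4 × 69 + 0.05 × 47 + 0.45 × 70 + 0.1 × 80 = 27.6 + 2.35 + 31.5 + 8 = 69.45

Gamble C ($69.45)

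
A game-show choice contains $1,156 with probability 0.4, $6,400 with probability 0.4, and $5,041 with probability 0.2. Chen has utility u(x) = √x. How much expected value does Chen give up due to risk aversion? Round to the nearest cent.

E[u] = 0.4·√1156 + 0.4·√6400 + 0.2·√5041 = 0.4·34 + 0.4·80 + 0.2·71 = 59.8
CE = (59.8)² = 3576.04
Risk premium = EV − CE = 4030.6 − 3576.04 = 454.56

$454.56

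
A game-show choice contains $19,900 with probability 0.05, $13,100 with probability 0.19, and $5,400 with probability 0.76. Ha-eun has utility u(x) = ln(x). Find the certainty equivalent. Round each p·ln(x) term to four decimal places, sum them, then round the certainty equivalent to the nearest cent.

$6,821.26

E[u] = 0.05·ln(19900) + 0.19·ln(13100) + 0.76·ln(5400) = 0.4949 + 1.8013 + 6.5316 = 8.8278
CE = e^8.8278 ≈ 6821.26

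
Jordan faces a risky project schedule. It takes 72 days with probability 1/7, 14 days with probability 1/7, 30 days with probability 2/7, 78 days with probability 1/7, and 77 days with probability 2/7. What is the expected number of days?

EV = 1/7 × 72 + 1/7 × 14 + 2/7 × 30 + 1/7 × 78 + 2/7 × 77 = 10.2857 + 2 + 8.5714 + 11.1429 + 22 = 54

54 days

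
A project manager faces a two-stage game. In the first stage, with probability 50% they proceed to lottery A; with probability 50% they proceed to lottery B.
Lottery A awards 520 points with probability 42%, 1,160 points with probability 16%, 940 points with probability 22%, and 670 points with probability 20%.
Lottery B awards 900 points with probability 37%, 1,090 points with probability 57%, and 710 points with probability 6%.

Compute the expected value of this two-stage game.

870.85 points

EV(A) = 0.42 × 520 + 0.16 × 1160 + 0.22 × 940 + 0.2 × 670 = 218.4 + 185.6 + 206.8 + 134 = 744.8
EV(B) = 0.37 × 900 + 0.57 × 1090 + 0.06 × 710 = 333 + 621.3 + 42.6 = 996.9
Overall = 0.5 × 744.8 + 0.5 × 996.9 = 372.4 + 498.45 = 870.85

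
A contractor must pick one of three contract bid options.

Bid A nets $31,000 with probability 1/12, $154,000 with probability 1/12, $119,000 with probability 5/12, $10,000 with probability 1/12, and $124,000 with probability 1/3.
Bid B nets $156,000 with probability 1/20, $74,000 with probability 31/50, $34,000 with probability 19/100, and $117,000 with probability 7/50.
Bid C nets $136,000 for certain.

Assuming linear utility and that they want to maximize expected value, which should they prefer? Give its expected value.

Bid C ($136,000)

Bid A = 1/12 × 31000 + 1/12 × 154000 + 5/12 × 119000 + 1/12 × 10000 + 1/3 × 124000 = 2583.3333 + 12833.3333 + 49583.3333 + 833.3333 + 41333.3333 = 107166.6667
Bid B = 1/20 × 156000 + 31/50 × 74000 + 19/100 × 34000 + 7/50 × 117000 = 7800 + 45880 + 6460 + 16380 = 76520
Bid C: 136000 (certain)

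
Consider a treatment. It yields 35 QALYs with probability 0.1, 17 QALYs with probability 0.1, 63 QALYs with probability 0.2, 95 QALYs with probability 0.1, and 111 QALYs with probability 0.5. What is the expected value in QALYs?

82.8 QALYs

EV = 0.1 × 35 + 0.1 × 17 + 0.2 × 63 + 0.1 × 95 + 0.5 × 111 = 3.5 + 1.7 + 12.6 + 9.5 + 55.5 = 82.8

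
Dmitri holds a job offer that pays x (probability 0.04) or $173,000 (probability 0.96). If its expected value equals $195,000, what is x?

0.04·x + 0.96·173000 = 195000
0.04·x = 195000 − 166080 = 28920
x = 28920 / 0.04 = 723000

x = $723,000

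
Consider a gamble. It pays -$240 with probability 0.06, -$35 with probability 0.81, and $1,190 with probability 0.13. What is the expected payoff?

EV = 0.06 × (-240) + 0.81 × (-35) + 0.13 × 1190 = -14.4 − 28.35 + 154.7 = 111.95

$111.95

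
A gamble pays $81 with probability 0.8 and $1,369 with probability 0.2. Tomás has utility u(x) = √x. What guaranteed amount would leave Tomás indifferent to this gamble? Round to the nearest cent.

$213.16

E[u] = 0.8·√81 + 0.2·√1369 = 0.8·9 + 0.2·37 = 14.6
CE = (14.6)² = 213.16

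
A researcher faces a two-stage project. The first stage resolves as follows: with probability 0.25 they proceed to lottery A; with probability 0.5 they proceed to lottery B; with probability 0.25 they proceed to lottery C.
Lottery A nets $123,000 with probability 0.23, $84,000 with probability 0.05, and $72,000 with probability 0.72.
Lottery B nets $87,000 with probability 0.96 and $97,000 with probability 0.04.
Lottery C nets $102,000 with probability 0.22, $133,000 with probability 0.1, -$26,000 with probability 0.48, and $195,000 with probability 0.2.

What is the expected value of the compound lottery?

$80,347.50

EV(A) = 0.23 × 123000 + 0.05 × 84000 + 0.72 × 72000 = 28290 + 4200 + 51840 = 84330
EV(B) = 0.96 × 87000 + 0.04 × 97000 = 83520 + 3880 = 87400
EV(C) = 0.22 × 102000 + 0.1 × 133000 + 0.48 × (-26000) + 0.2 × 195000 = 22440 + 13300 − 12480 + 39000 = 62260
Overall = 0.25 × 84330 + 0.5 × 87400 + 0.25 × 62260 = 21082.5 + 43700 + 15565 = 80347.5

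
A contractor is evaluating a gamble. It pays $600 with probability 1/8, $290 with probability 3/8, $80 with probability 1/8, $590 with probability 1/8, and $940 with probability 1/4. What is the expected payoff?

$502.50

EV = 1/8 × 600 + 3/8 × 290 + 1/8 × 80 + 1/8 × 590 + 1/4 × 940 = 75 + 108.75 + 10 + 73.75 + 235 = 502.5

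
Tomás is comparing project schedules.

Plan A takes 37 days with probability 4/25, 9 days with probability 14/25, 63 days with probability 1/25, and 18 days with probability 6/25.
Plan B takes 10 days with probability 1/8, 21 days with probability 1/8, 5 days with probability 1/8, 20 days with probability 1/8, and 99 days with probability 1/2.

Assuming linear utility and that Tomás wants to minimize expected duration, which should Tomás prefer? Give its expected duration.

Plan A = 4/25 × 37 + 14/25 × 9 + 1/25 × 63 + 6/25 × 18 = 5.92 + 5.04 + 2.52 + 4.32 = 17.8
Plan B = 1/8 × 10 + 1/8 × 21 + 1/8 × 5 + 1/8 × 20 + 1/2 × 99 = 1.25 + 2.625 + 0.625 + 2.5 + 49.5 = 56.5

Plan A (17.8 days)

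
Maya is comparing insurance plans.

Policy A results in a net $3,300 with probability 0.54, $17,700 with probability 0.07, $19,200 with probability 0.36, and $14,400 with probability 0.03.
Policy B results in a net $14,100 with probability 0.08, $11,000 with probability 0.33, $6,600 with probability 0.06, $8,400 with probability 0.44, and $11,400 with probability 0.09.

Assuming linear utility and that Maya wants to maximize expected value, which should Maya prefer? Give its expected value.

Policy A = 0.54 × 3300 + 0.07 × 17700 + 0.36 × 19200 + 0.03 × 14400 = 1782 + 1239 + 6912 + 432 = 10365
Policy B = 0.08 × 14100 + 0.33 × 11000 + 0.06 × 6600 + 0.44 × 8400 + 0.09 × 11400 = 1128 + 3630 + 396 + 3696 + 1026 = 9876

Policy A ($10,365)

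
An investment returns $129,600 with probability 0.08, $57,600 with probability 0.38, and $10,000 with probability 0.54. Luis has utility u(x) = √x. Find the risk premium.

$7,380

E[u] = 0.08·√129600 + 0.38·√57600 + 0.54·√10000 = 0.08·360 + 0.38·240 + 0.54·100 = 174
CE = (174)² = 30276
Risk premium = EV − CE = 37656 − 30276 = 7380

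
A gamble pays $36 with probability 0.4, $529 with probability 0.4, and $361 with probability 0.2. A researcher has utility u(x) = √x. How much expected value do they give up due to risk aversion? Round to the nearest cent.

E[u] = 0.4·√36 + 0.4·√529 + 0.2·√361 = 0.4·6 + 0.4·23 + 0.2·19 = 15.4
CE = (15.4)² = 237.16
Risk premium = EV − CE = 298.2 − 237.16 = 61.04

$61.04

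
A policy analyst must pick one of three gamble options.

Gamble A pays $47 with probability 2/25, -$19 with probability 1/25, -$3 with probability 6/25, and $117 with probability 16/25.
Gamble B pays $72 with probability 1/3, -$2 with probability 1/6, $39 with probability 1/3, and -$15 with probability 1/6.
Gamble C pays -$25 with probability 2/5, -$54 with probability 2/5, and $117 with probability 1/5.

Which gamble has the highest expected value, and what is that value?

Gamble A ($77.16)

Gamble A = 2/25 × 47 + 1/25 × (-19) + 6/25 × (-3) + 16/25 × 117 = 3.76 − 0.76 − 0.72 + 74.88 = 77.16
Gamble B = 1/3 × 72 + 1/6 × (-2) + 1/3 × 39 + 1/6 × (-15) = 24 − 0.3333 + 13 − 2.5 = 34.1667
Gamble C = 2/5 × (-25) + 2/5 × (-54) + 1/5 × 117 = -10 − 21.6 + 23.4 = -8.2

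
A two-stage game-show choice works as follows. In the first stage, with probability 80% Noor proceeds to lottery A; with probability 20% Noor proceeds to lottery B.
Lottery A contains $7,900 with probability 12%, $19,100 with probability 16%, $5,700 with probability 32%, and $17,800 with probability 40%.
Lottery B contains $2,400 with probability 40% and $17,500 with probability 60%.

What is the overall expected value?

$12,650.40

EV(A) = 0.12 × 7900 + 0.16 × 19100 + 0.32 × 5700 + 0.4 × 17800 = 948 + 3056 + 1824 + 7120 = 12948
EV(B) = 0.4 × 2400 + 0.6 × 17500 = 960 + 10500 = 11460
Overall = 0.8 × 12948 + 0.2 × 11460 = 10358.4 + 2292 = 12650.4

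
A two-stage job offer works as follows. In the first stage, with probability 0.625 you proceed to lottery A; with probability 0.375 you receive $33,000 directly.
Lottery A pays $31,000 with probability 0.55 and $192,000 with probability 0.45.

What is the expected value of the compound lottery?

EV(A) = 0.55 × 31000 + 0.45 × 192000 = 17050 + 86400 = 103450
Branch B: 33000 (certain)
Overall = 0.625 × 103450 + 0.375 × 33000 = 64656.25 + 12375 = 77031.25

$77,031.25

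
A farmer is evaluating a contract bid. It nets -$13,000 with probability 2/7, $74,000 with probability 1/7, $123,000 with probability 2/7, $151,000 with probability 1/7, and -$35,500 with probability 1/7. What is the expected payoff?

EV = 2/7 × (-13000) + 1/7 × 74000 + 2/7 × 123000 + 1/7 × 151000 + 1/7 × (-35500) = -3714.2857 + 10571.4286 + 35142.8571 + 21571.4286 − 5071.4286 = 58500

$58,500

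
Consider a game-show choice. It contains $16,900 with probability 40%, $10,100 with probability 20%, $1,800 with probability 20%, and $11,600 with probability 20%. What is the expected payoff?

EV = 0.4 × 16900 + 0.2 × 10100 + 0.2 × 1800 + 0.2 × 11600 = 6760 + 2020 + 360 + 2320 = 11460

$11,460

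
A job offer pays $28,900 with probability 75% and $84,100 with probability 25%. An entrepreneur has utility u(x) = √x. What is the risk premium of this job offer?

$2,700

E[u] = 0.75·√28900 + 0.25·√84100 = 0.75·170 + 0.25·290 = 200
CE = (200)² = 40000
Risk premium = EV − CE = 42700 − 40000 = 2700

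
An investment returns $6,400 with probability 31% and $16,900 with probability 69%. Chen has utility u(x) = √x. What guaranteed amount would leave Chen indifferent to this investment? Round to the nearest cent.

$13,110.25

E[u] = 0.31·√6400 + 0.69·√16900 = 0.31·80 + 0.69·130 = 114.5
CE = (114.5)² = 13110.25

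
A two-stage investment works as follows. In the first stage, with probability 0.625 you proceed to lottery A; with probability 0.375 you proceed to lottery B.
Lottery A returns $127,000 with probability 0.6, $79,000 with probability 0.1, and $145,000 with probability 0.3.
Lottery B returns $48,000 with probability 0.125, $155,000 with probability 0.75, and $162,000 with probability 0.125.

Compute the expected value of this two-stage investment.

EV(A) = 0.6 × 127000 + 0.1 × 79000 + 0.3 × 145000 = 76200 + 7900 + 43500 = 127600
EV(B) = 0.125 × 48000 + 0.75 × 155000 + 0.125 × 162000 = 6000 + 116250 + 20250 = 142500
Overall = 0.625 × 127600 + 0.375 × 142500 = 79750 + 53437.5 = 133187.5

$133,187.50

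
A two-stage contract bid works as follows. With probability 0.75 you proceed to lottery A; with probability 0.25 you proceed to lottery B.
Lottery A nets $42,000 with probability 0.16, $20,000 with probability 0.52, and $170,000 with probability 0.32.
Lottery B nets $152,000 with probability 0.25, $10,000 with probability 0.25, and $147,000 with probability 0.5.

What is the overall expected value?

EV(A) = 0.16 × 42000 + 0.52 × 20000 + 0.32 × 170000 = 6720 + 10400 + 54400 = 71520
EV(B) = 0.25 × 152000 + 0.25 × 10000 + 0.5 × 147000 = 38000 + 2500 + 73500 = 114000
Overall = 0.75 × 71520 + 0.25 × 114000 = 53640 + 28500 = 82140

$82,140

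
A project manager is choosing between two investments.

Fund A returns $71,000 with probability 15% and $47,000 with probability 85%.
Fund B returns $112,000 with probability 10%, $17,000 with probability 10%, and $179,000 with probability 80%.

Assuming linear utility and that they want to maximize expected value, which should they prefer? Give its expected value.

Fund A = 0.15 × 71000 + 0.85 × 47000 = 10650 + 39950 = 50600
Fund B = 0.1 × 112000 + 0.1 × 17000 + 0.8 × 179000 = 11200 + 1700 + 143200 = 156100

Fund B ($156,100)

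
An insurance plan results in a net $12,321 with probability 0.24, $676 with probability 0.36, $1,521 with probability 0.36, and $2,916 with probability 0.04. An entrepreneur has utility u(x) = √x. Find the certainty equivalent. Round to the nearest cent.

E[u] = 0.24·√12321 + 0.36·√676 + 0.36·√1521 + 0.04·√2916 = 0.24·111 + 0.36·26 + 0.36·39 + 0.04·54 = 52.2
CE = (52.2)² = 2724.84

$2,724.84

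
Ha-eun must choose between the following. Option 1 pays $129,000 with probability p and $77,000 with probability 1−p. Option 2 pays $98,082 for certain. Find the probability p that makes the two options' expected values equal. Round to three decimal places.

p·129000 + (1−p)·77000 = 98082
52000p + 77000 = 98082
p = (98082 − 77000) / 52000

p = 0.405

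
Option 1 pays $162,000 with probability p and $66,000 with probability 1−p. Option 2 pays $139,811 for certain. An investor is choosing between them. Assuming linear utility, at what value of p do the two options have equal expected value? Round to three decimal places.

p = 0.769

p·162000 + (1−p)·66000 = 139811
96000p + 66000 = 139811
p = (139811 − 66000) / 96000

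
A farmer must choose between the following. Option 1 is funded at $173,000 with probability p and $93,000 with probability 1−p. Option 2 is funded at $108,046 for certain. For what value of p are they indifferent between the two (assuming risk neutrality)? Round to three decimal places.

p = 0.188

p·173000 + (1−p)·93000 = 108046
80000p + 93000 = 108046
p = (108046 − 93000) / 80000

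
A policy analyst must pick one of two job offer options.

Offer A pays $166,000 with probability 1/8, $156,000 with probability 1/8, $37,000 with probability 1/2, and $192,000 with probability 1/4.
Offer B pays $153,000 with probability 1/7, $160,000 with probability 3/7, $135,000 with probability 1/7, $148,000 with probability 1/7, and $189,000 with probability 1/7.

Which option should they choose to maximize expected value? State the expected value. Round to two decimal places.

Offer A = 1/8 × 166000 + 1/8 × 156000 + 1/2 × 37000 + 1/4 × 192000 = 20750 + 19500 + 18500 + 48000 = 106750
Offer B = 1/7 × 153000 + 3/7 × 160000 + 1/7 × 135000 + 1/7 × 148000 + 1/7 × 189000 = 21857.1429 + 68571.4286 + 19285.7143 + 21142.8571 + 27000 = 157857.1429

Offer B ($157,857.14)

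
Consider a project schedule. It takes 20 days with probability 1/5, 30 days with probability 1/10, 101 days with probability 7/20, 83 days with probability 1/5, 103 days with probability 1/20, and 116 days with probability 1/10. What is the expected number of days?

75.7 days

EV = 1/5 × 20 + 1/10 × 30 + 7/20 × 101 + 1/5 × 83 + 1/20 × 103 + 1/10 × 116 = 4 + 3 + 35.35 + 16.6 + 5.15 + 11.6 = 75.7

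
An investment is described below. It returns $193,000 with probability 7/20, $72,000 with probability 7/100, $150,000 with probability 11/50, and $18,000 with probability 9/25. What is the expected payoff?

EV = 7/20 × 193000 + 7/100 × 72000 + 11/50 × 150000 + 9/25 × 18000 = 67550 + 5040 + 33000 + 6480 = 112070

$112,070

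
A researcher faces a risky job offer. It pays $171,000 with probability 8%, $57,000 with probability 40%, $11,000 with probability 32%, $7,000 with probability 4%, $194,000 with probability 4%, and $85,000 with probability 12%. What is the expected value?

$58,240

EV = 0.08 × 171000 + 0.4 × 57000 + 0.32 × 11000 + 0.04 × 7000 + 0.04 × 194000 + 0.12 × 85000 = 13680 + 22800 + 3520 + 280 + 7760 + 10200 = 58240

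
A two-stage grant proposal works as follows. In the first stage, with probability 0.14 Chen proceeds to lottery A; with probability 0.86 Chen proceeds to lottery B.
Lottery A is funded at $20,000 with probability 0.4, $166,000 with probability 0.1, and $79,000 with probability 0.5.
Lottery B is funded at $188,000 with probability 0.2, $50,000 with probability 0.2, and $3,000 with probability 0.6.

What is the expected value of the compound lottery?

$51,458

EV(A) = 0.4 × 20000 + 0.1 × 166000 + 0.5 × 79000 = 8000 + 16600 + 39500 = 64100
EV(B) = 0.2 × 188000 + 0.2 × 50000 + 0.6 × 3000 = 37600 + 10000 + 1800 = 49400
Overall = 0.14 × 64100 + 0.86 × 49400 = 8974 + 42484 = 51458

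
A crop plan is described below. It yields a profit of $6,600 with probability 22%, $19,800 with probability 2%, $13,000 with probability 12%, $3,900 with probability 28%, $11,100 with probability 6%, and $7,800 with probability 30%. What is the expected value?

EV = 0.22 × 6600 + 0.02 × 19800 + 0.12 × 13000 + 0.28 × 3900 + 0.06 × 11100 + 0.3 × 7800 = 1452 + 396 + 1560 + 1092 + 666 + 2340 = 7506

$7,506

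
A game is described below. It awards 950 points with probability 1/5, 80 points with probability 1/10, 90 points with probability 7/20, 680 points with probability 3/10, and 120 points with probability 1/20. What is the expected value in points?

EV = 1/5 × 950 + 1/10 × 80 + 7/20 × 90 + 3/10 × 680 + 1/20 × 120 = 190 + 8 + 31.5 + 204 + 6 = 439.5

439.5 points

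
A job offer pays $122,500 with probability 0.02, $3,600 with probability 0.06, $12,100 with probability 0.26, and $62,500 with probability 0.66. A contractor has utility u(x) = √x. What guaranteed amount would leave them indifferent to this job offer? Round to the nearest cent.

E[u] = 0.02·√122500 + 0.06·√3600 + 0.26·√12100 + 0.66·√62500 = 0.02·350 + 0.06·60 + 0.26·110 + 0.66·250 = 204.2
CE = (204.2)² = 41697.64

$41,697.64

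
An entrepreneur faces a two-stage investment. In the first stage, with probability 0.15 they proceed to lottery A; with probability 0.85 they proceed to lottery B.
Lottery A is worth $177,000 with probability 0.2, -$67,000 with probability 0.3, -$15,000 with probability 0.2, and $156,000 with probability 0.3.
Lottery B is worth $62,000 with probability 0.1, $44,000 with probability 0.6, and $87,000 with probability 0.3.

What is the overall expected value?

EV(A) = 0.2 × 177000 + 0.3 × (-67000) + 0.2 × (-15000) + 0.3 × 156000 = 35400 − 20100 − 3000 + 46800 = 59100
EV(B) = 0.1 × 62000 + 0.6 × 44000 + 0.3 × 87000 = 6200 + 26400 + 26100 = 58700
Overall = 0.15 × 59100 + 0.85 × 58700 = 8865 + 49895 = 58760

$58,760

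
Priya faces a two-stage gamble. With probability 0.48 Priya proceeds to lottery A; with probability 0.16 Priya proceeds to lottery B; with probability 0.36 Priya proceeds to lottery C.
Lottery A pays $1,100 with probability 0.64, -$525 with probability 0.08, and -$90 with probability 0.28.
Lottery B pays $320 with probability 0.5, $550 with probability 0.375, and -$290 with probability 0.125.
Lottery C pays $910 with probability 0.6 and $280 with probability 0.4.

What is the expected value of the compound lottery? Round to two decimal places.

EV(A) = 0.64 × 1100 + 0.08 × (-525) + 0.28 × (-90) = 704 − 42 − 25.2 = 636.8
EV(B) = 0.5 × 320 + 0.375 × 550 + 0.125 × (-290) = 160 + 206.25 − 36.25 = 330
EV(C) = 0.6 × 910 + 0.4 × 280 = 546 + 112 = 658
Overall = 0.48 × 636.8 + 0.16 × 330 + 0.36 × 658 = 305.664 + 52.8 + 236.88 = 595.344

$595.34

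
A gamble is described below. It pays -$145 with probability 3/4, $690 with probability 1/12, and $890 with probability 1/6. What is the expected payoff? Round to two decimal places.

$97.08

EV = 3/4 × (-145) + 1/12 × 690 + 1/6 × 890 = -108.75 + 57.5 + 148.3333 = 97.0833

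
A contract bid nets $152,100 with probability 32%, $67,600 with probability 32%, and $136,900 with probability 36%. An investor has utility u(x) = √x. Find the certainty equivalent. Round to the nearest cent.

E[u] = 0.32·√152100 + 0.32·√67600 + 0.36·√136900 = 0.32·390 + 0.32·260 + 0.36·370 = 341.2
CE = (341.2)² = 116417.44

$116,417.44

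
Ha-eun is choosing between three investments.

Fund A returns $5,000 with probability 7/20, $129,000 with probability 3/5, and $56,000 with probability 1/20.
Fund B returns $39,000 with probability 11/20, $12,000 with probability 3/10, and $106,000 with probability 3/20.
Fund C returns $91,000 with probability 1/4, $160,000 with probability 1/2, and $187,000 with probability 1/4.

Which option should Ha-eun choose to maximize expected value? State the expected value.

Fund A = 7/20 × 5000 + 3/5 × 129000 + 1/20 × 56000 = 1750 + 77400 + 2800 = 81950
Fund B = 11/20 × 39000 + 3/10 × 12000 + 3/20 × 106000 = 21450 + 3600 + 15900 = 40950
Fund C = 1/4 × 91000 + 1/2 × 160000 + 1/4 × 187000 = 22750 + 80000 + 46750 = 149500

Fund C ($149,500)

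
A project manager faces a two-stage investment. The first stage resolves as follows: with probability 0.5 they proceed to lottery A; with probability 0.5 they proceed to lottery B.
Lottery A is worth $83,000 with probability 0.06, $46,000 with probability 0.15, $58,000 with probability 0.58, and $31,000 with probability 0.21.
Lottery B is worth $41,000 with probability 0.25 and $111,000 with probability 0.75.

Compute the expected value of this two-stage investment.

EV(A) = 0.06 × 83000 + 0.15 × 46000 + 0.58 × 58000 + 0.21 × 31000 = 4980 + 6900 + 33640 + 6510 = 52030
EV(B) = 0.25 × 41000 + 0.75 × 111000 = 10250 + 83250 = 93500
Overall = 0.5 × 52030 + 0.5 × 93500 = 26015 + 46750 = 72765

$72,765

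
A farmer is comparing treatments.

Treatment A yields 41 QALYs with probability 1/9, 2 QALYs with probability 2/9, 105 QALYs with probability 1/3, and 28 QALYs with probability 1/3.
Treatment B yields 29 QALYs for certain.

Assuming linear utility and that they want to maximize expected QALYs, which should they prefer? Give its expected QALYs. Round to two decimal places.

Treatment A (49.33 QALYs)

Treatment A = 1/9 × 41 + 2/9 × 2 + 1/3 × 105 + 1/3 × 28 = 4.5556 + 0.4444 + 35 + 9.3333 = 49.3333
Treatment B: 29 (certain)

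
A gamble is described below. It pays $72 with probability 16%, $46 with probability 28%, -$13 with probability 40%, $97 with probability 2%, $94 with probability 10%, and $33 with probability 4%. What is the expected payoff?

$31.86

EV = 0.16 × 72 + 0.28 × 46 + 0.4 × (-13) + 0.02 × 97 + 0.1 × 94 + 0.04 × 33 = 11.52 + 12.88 − 5.2 + 1.94 + 9.4 + 1.32 = 31.86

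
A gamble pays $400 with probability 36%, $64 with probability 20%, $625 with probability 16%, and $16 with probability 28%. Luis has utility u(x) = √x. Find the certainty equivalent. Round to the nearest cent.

E[u] = 0.36·√400 + 0.2·√64 + 0.16·√625 + 0.28·√16 = 0.36·20 + 0.2·8 + 0.16·25 + 0.28·4 = 13.92
CE = (13.92)² = 193.7664

$193.77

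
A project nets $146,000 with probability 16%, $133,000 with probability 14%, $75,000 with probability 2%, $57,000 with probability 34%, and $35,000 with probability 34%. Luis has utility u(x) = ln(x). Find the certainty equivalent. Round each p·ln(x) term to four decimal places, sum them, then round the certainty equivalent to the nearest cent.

$63,551.13

E[u] = 0.16·ln(146000) + 0.14·ln(133000) + 0.02·ln(75000) + 0.34·ln(57000) + 0.34·ln(35000) = 1.9026 + 1.6517 + 0.2245 + 3.7233 + 3.5575 = 11.0596
CE = e^11.0596 ≈ 63551.13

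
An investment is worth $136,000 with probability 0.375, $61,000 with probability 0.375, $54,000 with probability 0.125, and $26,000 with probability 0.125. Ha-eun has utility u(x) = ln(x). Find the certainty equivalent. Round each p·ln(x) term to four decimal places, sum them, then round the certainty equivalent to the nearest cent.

E[u] = 0.375·ln(136000) + 0.375·ln(61000) + 0.125·ln(54000) + 0.125·ln(26000) = 4.4327 + 4.1320 + 1.3621 + 1.2707 = 11.1975
CE = e^11.1975 ≈ 72947.84

$72,947.84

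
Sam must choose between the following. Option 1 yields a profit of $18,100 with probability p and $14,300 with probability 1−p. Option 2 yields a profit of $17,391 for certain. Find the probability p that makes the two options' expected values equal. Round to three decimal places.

p = 0.813

p·18100 + (1−p)·14300 = 17391
3800p + 14300 = 17391
p = (17391 − 14300) / 3800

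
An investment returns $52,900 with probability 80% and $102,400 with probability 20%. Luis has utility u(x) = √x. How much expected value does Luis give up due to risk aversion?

E[u] = 0.8·√52900 + 0.2·√102400 = 0.8·230 + 0.2·320 = 248
CE = (248)² = 61504
Risk premium = EV − CE = 62800 − 61504 = 1296

$1,296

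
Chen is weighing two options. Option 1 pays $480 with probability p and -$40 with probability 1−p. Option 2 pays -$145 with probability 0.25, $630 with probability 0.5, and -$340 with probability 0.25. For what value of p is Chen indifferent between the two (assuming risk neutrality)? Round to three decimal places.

EV(Option 2) = 0.25 × (-145) + 0.5 × 630 + 0.25 × (-340) = -36.25 + 315 − 85 = 193.75
p·480 + (1−p)·(-40) = 193.75
520p − 40 = 193.75
p = (193.75 + 40) / 520

p = 0.450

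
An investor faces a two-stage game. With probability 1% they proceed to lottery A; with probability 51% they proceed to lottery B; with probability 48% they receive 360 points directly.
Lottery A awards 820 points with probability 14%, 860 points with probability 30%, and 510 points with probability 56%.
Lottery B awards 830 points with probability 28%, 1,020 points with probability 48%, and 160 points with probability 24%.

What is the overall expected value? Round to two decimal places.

EV(A) = 0.14 × 820 + 0.3 × 860 + 0.56 × 510 = 114.8 + 258 + 285.6 = 658.4
EV(B) = 0.28 × 830 + 0.48 × 1020 + 0.24 × 160 = 232.4 + 489.6 + 38.4 = 760.4
Branch C: 360 (certain)
Overall = 0.01 × 658.4 + 0.51 × 760.4 + 0.48 × 360 = 6.584 + 387.804 + 172.8 = 567.188

567.19 points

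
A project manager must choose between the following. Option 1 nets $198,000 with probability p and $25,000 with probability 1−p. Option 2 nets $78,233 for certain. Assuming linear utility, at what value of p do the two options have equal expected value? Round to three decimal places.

p·198000 + (1−p)·25000 = 78233
173000p + 25000 = 78233
p = (78233 − 25000) / 173000

p = 0.308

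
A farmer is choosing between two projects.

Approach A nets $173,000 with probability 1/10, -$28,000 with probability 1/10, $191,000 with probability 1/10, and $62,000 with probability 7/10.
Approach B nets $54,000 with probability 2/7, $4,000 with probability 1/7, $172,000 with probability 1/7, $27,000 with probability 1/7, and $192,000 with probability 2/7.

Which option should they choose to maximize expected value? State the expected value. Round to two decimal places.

Approach B ($99,285.71)

Approach A = 1/10 × 173000 + 1/10 × (-28000) + 1/10 × 191000 + 7/10 × 62000 = 17300 − 2800 + 19100 + 43400 = 77000
Approach B = 2/7 × 54000 + 1/7 × 4000 + 1/7 × 172000 + 1/7 × 27000 + 2/7 × 192000 = 15428.5714 + 571.4286 + 24571.4286 + 3857.1429 + 54857.1429 = 99285.7143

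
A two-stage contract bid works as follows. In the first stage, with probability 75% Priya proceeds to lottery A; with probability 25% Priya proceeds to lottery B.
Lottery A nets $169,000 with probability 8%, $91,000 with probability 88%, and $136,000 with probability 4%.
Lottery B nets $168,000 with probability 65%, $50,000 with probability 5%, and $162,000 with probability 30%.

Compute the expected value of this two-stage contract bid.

EV(A) = 0.08 × 169000 + 0.88 × 91000 + 0.04 × 136000 = 13520 + 80080 + 5440 = 99040
EV(B) = 0.65 × 168000 + 0.05 × 50000 + 0.3 × 162000 = 109200 + 2500 + 48600 = 160300
Overall = 0.75 × 99040 + 0.25 × 160300 = 74280 + 40075 = 114355

$114,355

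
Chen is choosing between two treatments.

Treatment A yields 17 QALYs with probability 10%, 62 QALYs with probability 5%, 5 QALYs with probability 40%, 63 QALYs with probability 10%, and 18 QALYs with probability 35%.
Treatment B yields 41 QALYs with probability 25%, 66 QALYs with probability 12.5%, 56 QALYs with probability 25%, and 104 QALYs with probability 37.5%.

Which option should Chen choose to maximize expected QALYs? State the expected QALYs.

Treatment A = 0.1 × 17 + 0.05 × 62 + 0.4 × 5 + 0.1 × 63 + 0.35 × 18 = 1.7 + 3.1 + 2 + 6.3 + 6.3 = 19.4
Treatment B = 0.25 × 41 + 0.125 × 66 + 0.25 × 56 + 0.375 × 104 = 10.25 + 8.25 + 14 + 39 = 71.5

Treatment B (71.5 QALYs)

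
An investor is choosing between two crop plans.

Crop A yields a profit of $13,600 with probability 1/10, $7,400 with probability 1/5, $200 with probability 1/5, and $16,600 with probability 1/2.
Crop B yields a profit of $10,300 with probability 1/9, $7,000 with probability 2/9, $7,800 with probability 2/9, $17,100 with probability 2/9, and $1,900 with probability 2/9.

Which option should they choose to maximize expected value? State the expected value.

Crop A = 1/10 × 13600 + 1/5 × 7400 + 1/5 × 200 + 1/2 × 16600 = 1360 + 1480 + 40 + 8300 = 11180
Crop B = 1/9 × 10300 + 2/9 × 7000 + 2/9 × 7800 + 2/9 × 17100 + 2/9 × 1900 = 1144.4444 + 1555.5556 + 1733.3333 + 3800 + 422.2222 = 8655.5556

Crop A ($11,180)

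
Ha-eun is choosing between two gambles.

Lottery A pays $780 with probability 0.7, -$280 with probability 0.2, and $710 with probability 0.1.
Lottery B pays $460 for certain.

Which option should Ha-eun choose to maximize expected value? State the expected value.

Lottery A = 0.7 × 780 + 0.2 × (-280) + 0.1 × 710 = 546 − 56 + 71 = 561
Lottery B: 460 (certain)

Lottery A ($561)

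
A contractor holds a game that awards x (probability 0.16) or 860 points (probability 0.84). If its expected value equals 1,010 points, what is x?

x = 1797.5 points

0.16·x + 0.84·860 = 1010
0.16·x = 1010 − 722.4 = 287.6
x = 287.6 / 0.16 = 1797.5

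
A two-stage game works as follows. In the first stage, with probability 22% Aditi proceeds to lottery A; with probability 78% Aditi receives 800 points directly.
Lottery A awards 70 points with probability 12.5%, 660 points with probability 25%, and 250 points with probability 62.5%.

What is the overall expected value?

696.6 points

EV(A) = 0.125 × 70 + 0.25 × 660 + 0.625 × 250 = 8.75 + 165 + 156.25 = 330
Branch B: 800 (certain)
Overall = 0.22 × 330 + 0.78 × 800 = 72.6 + 624 = 696.6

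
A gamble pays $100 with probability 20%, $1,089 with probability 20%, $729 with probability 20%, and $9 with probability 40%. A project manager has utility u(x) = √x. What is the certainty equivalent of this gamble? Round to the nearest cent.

E[u] = 0.2·√100 + 0.2·√1089 + 0.2·√729 + 0.4·√9 = 0.2·10 + 0.2·33 + 0.2·27 + 0.4·3 = 15.2
CE = (15.2)² = 231.04

$231.04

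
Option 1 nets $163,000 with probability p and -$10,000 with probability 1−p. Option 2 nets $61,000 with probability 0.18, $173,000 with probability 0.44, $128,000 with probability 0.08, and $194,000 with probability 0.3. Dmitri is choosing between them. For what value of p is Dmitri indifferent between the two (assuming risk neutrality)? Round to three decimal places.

p = 0.957

EV(Option 2) = 0.18 × 61000 + 0.44 × 173000 + 0.08 × 128000 + 0.3 × 194000 = 10980 + 76120 + 10240 + 58200 = 155540
p·163000 + (1−p)·(-10000) = 155540
173000p − 10000 = 155540
p = (155540 + 10000) / 173000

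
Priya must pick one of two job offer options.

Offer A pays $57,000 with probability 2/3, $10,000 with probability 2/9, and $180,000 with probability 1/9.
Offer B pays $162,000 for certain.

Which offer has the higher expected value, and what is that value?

Offer B ($162,000)

Offer A = 2/3 × 57000 + 2/9 × 10000 + 1/9 × 180000 = 38000 + 2222.2222 + 20000 = 60222.2222
Offer B: 162000 (certain)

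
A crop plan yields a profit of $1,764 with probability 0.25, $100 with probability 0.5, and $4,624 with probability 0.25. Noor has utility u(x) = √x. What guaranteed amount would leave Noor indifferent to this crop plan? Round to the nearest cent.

$1,056.25

E[u] = 0.25·√1764 + 0.5·√100 + 0.25·√4624 = 0.25·42 + 0.5·10 + 0.25·68 = 32.5
CE = (32.5)² = 1056.25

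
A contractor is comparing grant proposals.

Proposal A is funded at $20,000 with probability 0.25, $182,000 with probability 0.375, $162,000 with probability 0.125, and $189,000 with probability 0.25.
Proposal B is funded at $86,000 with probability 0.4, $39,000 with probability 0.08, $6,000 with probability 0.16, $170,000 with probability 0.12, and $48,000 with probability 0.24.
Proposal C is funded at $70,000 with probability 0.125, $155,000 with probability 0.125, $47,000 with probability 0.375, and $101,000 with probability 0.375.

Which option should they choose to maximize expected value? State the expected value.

Proposal A = 0.25 × 20000 + 0.375 × 182000 + 0.125 × 162000 + 0.25 × 189000 = 5000 + 68250 + 20250 + 47250 = 140750
Proposal B = 0.4 × 86000 + 0.08 × 39000 + 0.16 × 6000 + 0.12 × 170000 + 0.24 × 48000 = 34400 + 3120 + 960 + 20400 + 11520 = 70400
Proposal C = 0.125 × 70000 + 0.125 × 155000 + 0.375 × 47000 + 0.375 × 101000 = 8750 + 19375 + 17625 + 37875 = 83625

Proposal A ($140,750)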